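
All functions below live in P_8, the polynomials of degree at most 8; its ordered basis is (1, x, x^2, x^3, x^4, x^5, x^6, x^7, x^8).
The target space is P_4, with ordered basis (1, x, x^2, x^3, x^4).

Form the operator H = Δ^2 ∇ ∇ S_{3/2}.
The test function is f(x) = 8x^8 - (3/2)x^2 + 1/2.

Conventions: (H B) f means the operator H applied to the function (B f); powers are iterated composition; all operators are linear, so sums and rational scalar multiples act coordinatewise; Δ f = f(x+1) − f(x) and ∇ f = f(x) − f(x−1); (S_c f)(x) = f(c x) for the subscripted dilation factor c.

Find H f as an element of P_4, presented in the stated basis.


S_{3/2} f = (6561/32)x^8 - (27/8)x^2 + 1/2
∇ S_{3/2} f = (6561/4)x^7 - (45927/8)x^6 + (45927/4)x^5 - (229635/16)x^4 + (45927/4)x^3 - (45927/8)x^2 + (3267/2)x - 6453/32
∇ (∇ S_{3/2}) f = (45927/4)x^6 - (137781/2)x^5 + (1607445/8)x^4 - (688905/2)x^3 + (1423737/4)x^2 - (413343/2)x + 833139/16
Δ ∇ (∇ S_{3/2}) f = (137781/2)x^5 - (688905/4)x^4 + (688905/2)x^3 - (688905/2)x^2 + (413343/2)x - 413343/8
Δ Δ ∇ (∇ S_{3/2}) f = (688905/2)x^4 + 688905x^2 + 413343/4

g(x) = (688905/2)x^4 + 688905x^2 + 413343/4


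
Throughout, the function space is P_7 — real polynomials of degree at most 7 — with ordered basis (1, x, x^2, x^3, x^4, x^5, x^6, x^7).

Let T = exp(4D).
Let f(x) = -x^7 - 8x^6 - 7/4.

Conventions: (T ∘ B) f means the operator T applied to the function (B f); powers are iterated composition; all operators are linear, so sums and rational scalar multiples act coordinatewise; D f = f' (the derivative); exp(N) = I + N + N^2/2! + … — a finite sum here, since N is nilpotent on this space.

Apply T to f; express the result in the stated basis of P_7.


order-1 term: -28x^6 - 192x^5
order-2 term: -336x^5 - 1920x^4
order-3 term: -2240x^4 - 10240x^3
order-4 term: -8960x^3 - 30720x^2
order-5 term: -21504x^2 - 49152x
order-6 term: -28672x - 32768
order-7 term: -16384
the series for exp(4D) f terminates at order 7
exp(4D) f = -x^7 - 36x^6 - 528x^5 - 4160x^4 - 19200x^3 - 52224x^2 - 77824x - 196615/4

g(x) = -x^7 - 36x^6 - 528x^5 - 4160x^4 - 19200x^3 - 52224x^2 - 77824x - 196615/4


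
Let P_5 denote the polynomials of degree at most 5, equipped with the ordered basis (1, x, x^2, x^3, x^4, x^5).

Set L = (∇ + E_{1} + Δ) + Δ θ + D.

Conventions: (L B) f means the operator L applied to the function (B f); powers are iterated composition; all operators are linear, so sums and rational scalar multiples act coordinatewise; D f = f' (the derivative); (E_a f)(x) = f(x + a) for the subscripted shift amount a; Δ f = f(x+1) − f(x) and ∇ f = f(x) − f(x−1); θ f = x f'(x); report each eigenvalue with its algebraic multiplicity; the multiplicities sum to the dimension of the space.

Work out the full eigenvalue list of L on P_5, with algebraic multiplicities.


λ = 1 (multiplicity 6)

image of 1: 1
image of x: x + 5
image of x^2: x^2 + 12x + 3
image of x^3: x^3 + 21x^2 + 12x + 6
image of x^4: x^4 + 32x^3 + 30x^2 + 28x + 5
image of x^5: x^5 + 45x^4 + 60x^3 + 80x^2 + 30x + 8
the matrix is upper triangular; its diagonal is (1, 1, 1, 1, 1, 1)
for a triangular matrix the eigenvalues are the diagonal entries, with algebraic multiplicity their repetition count


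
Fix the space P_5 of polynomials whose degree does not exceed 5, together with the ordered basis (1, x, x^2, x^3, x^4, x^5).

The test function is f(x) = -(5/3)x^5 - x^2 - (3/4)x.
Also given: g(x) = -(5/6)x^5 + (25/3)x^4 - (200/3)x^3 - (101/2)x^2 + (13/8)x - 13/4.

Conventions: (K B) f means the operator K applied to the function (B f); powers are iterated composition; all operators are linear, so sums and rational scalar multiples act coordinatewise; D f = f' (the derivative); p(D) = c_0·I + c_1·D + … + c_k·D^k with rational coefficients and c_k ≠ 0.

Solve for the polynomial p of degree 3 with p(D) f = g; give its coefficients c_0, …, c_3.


c_0 = 1/2, c_1 = -1, c_2 = 2, c_3 = 1/2

D^0 f = -(5/3)x^5 - x^2 - (3/4)x
D^1 f = -(25/3)x^4 - 2x - 3/4
D^2 f = -(100/3)x^3 - 2
D^3 f = -100x^2
matching coefficients of g against c_0 f + c_1 Df + … from the top degree down determines the c_i
solution: c_0 = 1/2, c_1 = -1, c_2 = 2, c_3 = 1/2


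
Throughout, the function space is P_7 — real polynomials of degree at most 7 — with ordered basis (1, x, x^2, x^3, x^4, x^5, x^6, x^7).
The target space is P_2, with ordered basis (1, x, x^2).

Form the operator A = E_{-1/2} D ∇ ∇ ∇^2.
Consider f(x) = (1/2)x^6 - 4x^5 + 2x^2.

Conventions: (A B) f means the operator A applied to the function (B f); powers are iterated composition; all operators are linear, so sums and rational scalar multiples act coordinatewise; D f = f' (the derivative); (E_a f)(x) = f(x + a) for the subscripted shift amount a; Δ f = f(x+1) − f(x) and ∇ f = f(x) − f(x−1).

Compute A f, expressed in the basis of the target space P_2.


the image equals g(x) = 360x - 1380

∇ f = 3x^5 - (55/2)x^4 + 50x^3 - (95/2)x^2 + 27x - 13/2
∇ ∇ f = 15x^4 - 140x^3 + 345x^2 - 370x + 155
∇ ∇^2 f = 60x^3 - 510x^2 + 1170x - 870
∇ (∇ ∇^2) f = 180x^2 - 1200x + 1740
D ∇ (∇ ∇^2) f = 360x - 1200
E_{-1/2} (D ∇) (∇ ∇^2) f = 360x - 1380


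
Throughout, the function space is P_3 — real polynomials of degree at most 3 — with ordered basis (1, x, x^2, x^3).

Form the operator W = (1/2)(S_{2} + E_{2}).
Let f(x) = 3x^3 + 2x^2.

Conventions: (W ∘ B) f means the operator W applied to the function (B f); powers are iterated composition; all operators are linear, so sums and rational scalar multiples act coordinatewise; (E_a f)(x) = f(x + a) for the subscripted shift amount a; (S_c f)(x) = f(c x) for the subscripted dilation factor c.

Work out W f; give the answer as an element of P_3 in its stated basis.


the result is g(x) = (27/2)x^3 + 14x^2 + 22x + 16

S_{2} f = 24x^3 + 8x^2
E_{2} f = 3x^3 + 20x^2 + 44x + 32
(S_{2} + E_{2}) f = 27x^3 + 28x^2 + 44x + 32
((1/2)(S_{2} + E_{2})) f = (27/2)x^3 + 14x^2 + 22x + 16


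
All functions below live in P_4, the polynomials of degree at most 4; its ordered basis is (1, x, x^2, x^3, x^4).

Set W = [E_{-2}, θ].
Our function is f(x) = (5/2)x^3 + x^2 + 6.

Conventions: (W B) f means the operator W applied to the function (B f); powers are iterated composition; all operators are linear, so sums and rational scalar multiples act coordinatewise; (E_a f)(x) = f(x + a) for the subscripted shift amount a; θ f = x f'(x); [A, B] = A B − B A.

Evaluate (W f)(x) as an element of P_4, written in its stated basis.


θ f = (15/2)x^3 + 2x^2
E_{-2} θ f = (15/2)x^3 - 43x^2 + 82x - 52
E_{-2} f = (5/2)x^3 - 14x^2 + 26x - 10
θ E_{-2} f = (15/2)x^3 - 28x^2 + 26x
[E_{-2}, θ] f = -15x^2 + 56x - 52

g(x) = -15x^2 + 56x - 52


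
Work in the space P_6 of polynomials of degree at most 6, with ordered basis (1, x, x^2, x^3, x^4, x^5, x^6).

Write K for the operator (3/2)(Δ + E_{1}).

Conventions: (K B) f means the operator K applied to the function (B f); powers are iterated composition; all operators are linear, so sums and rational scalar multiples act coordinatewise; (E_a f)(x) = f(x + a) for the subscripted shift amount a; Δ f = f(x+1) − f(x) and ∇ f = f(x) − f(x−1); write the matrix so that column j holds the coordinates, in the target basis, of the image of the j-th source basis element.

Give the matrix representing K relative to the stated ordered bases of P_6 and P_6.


image of 1: 3/2
image of x: (3/2)x + 3
image of x^2: (3/2)x^2 + 6x + 3
image of x^3: (3/2)x^3 + 9x^2 + 9x + 3
image of x^4: (3/2)x^4 + 12x^3 + 18x^2 + 12x + 3
image of x^5: (3/2)x^5 + 15x^4 + 30x^3 + 30x^2 + 15x + 3
image of x^6: (3/2)x^6 + 18x^5 + 45x^4 + 60x^3 + 45x^2 + 18x + 3
each image's coordinates form column j of the matrix

the matrix is [[3/2, 3, 3, 3, 3, 3, 3]; [0, 3/2, 6, 9, 12, 15, 18]; [0, 0, 3/2, 9, 18, 30, 45]; [0, 0, 0, 3/2, 12, 30, 60]; [0, 0, 0, 0, 3/2, 15, 45]; [0, 0, 0, 0, 0, 3/2, 18]; [0, 0, 0, 0, 0, 0, 3/2]] (rows listed top to bottom)


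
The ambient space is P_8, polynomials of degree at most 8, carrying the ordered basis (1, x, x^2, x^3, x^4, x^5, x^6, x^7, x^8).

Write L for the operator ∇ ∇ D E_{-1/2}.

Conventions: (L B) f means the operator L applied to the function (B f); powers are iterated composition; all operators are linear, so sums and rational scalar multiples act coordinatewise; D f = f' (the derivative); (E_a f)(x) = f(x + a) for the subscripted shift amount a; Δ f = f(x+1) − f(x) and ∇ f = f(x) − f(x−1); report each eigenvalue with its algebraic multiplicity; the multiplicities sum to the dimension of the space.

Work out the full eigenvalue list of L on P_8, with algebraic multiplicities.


λ = 0 (multiplicity 9)

image of 1: 0
image of x: 0
image of x^2: 0
image of x^3: 6
image of x^4: 24x - 36
image of x^5: 60x^2 - 180x + 145
image of x^6: 120x^3 - 540x^2 + 870x - 495
image of x^7: 210x^4 - 1260x^3 + 3045x^2 - 3465x + 12397/8
image of x^8: 336x^5 - 2520x^4 + 8120x^3 - 13860x^2 + 12397x - 9219/2
the matrix is upper triangular; its diagonal is (0, 0, 0, 0, 0, 0, 0, 0, 0)
for a triangular matrix the eigenvalues are the diagonal entries, with algebraic multiplicity their repetition count


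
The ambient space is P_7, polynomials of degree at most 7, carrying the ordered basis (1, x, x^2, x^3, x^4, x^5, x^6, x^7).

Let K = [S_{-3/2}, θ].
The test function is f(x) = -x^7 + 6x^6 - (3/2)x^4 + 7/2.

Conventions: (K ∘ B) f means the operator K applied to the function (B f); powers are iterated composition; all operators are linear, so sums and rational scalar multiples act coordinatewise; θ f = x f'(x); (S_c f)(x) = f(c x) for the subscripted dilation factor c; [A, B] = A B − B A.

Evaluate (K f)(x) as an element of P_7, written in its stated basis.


θ f = -7x^7 + 36x^6 - 6x^4
S_{-3/2} θ f = (15309/128)x^7 + (6561/16)x^6 - (243/8)x^4
S_{-3/2} f = (2187/128)x^7 + (2187/32)x^6 - (243/32)x^4 + 7/2
θ S_{-3/2} f = (15309/128)x^7 + (6561/16)x^6 - (243/8)x^4
[S_{-3/2}, θ] f = 0

the result is g(x) = 0


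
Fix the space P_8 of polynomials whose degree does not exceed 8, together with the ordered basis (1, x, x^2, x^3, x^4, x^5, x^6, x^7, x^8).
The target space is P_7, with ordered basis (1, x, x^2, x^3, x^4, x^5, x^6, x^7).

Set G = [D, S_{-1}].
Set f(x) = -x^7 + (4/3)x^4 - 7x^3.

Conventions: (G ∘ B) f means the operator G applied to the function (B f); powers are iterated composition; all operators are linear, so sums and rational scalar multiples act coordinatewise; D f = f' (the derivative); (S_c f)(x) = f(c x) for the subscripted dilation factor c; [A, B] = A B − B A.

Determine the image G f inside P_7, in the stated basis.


the result is g(x) = 14x^6 + (32/3)x^3 + 42x^2

S_{-1} f = x^7 + (4/3)x^4 + 7x^3
D S_{-1} f = 7x^6 + (16/3)x^3 + 21x^2
D f = -7x^6 + (16/3)x^3 - 21x^2
S_{-1} D f = -7x^6 - (16/3)x^3 - 21x^2
[D, S_{-1}] f = 14x^6 + (32/3)x^3 + 42x^2


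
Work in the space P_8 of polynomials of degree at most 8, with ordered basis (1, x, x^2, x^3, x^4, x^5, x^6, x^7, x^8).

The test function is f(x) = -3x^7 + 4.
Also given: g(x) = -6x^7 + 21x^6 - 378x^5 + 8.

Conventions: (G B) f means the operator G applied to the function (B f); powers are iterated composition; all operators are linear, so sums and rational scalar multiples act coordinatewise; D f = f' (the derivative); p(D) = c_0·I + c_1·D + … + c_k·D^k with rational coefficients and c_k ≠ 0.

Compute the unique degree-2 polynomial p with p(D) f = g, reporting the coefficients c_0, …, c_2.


D^0 f = -3x^7 + 4
D^1 f = -21x^6
D^2 f = -126x^5
matching coefficients of g against c_0 f + c_1 Df + … from the top degree down determines the c_i
solution: c_0 = 2, c_1 = -1, c_2 = 3

c_0 = 2, c_1 = -1, c_2 = 3


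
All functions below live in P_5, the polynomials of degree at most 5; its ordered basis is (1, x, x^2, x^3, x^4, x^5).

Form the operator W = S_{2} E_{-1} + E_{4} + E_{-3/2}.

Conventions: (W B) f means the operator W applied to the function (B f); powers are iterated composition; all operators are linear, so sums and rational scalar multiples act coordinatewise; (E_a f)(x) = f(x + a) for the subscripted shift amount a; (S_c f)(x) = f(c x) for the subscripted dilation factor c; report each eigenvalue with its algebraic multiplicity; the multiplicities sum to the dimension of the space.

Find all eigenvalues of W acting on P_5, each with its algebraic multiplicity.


λ = 3 (multiplicity 1), λ = 4 (multiplicity 1), λ = 6 (multiplicity 1), λ = 10 (multiplicity 1), λ = 18 (multiplicity 1), λ = 34 (multiplicity 1)

image of 1: 3
image of x: 4x + 3/2
image of x^2: 6x^2 + x + 77/4
image of x^3: 10x^3 - (9/2)x^2 + (243/4)x + 477/8
image of x^4: 18x^4 - 22x^3 + (267/2)x^2 + (469/2)x + 4193/16
image of x^5: 34x^5 - (135/2)x^4 + (525/2)x^3 + (2265/4)x^2 + (21045/16)x + 32493/32
the matrix is upper triangular; its diagonal is (3, 4, 6, 10, 18, 34)
for a triangular matrix the eigenvalues are the diagonal entries, with algebraic multiplicity their repetition count


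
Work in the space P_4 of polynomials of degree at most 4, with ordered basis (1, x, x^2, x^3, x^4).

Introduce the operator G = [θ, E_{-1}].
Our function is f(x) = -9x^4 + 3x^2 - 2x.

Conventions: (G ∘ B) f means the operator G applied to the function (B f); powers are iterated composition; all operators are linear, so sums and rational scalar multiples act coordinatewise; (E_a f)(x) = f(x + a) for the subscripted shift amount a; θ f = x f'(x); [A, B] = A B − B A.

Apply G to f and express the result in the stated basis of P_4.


g(x) = -36x^3 + 108x^2 - 102x + 28

E_{-1} f = -9x^4 + 36x^3 - 51x^2 + 28x - 4
θ E_{-1} f = -36x^4 + 108x^3 - 102x^2 + 28x
θ f = -36x^4 + 6x^2 - 2x
E_{-1} θ f = -36x^4 + 144x^3 - 210x^2 + 130x - 28
[θ, E_{-1}] f = -36x^3 + 108x^2 - 102x + 28


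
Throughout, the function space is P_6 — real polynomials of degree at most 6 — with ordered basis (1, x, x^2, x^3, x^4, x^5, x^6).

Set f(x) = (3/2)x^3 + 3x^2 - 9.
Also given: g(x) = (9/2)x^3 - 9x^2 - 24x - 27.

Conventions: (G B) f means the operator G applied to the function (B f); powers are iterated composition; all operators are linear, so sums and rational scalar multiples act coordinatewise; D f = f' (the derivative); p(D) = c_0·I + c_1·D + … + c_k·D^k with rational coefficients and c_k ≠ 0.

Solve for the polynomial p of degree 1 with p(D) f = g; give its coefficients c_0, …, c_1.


D^0 f = (3/2)x^3 + 3x^2 - 9
D^1 f = (9/2)x^2 + 6x
matching coefficients of g against c_0 f + c_1 Df + … from the top degree down determines the c_i
solution: c_0 = 3, c_1 = -4

p(D) = 3·I − 4·D, i.e. c_0 = 3, c_1 = -4


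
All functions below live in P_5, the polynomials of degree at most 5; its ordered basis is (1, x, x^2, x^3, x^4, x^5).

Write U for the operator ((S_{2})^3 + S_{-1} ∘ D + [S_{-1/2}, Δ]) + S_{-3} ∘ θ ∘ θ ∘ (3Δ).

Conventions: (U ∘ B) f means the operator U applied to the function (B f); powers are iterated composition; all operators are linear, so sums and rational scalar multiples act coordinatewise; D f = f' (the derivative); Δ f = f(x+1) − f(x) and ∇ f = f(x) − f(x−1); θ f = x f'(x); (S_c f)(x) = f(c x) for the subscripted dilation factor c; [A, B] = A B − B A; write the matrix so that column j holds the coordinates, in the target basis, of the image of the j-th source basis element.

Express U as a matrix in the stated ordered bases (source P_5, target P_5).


image of 1: 1
image of x: 8x + 5/2
image of x^2: 64x^2 - (43/2)x + 3/4
image of x^3: 512x^3 + (2625/8)x^2 - (225/8)x + 9/8
image of x^4: 4096x^4 - (11683/4)x^3 + (5193/8)x^2 - (153/4)x + 15/16
image of x^5: 32768x^5 + (622255/32)x^4 - (116655/16)x^3 + (17325/16)x^2 - (1515/32)x + 33/32
each image's coordinates form column j of the matrix

the matrix is [[1, 5/2, 3/4, 9/8, 15/16, 33/32]; [0, 8, -43/2, -225/8, -153/4, -1515/32]; [0, 0, 64, 2625/8, 5193/8, 17325/16]; [0, 0, 0, 512, -11683/4, -116655/16]; [0, 0, 0, 0, 4096, 622255/32]; [0, 0, 0, 0, 0, 32768]] (rows listed top to bottom)


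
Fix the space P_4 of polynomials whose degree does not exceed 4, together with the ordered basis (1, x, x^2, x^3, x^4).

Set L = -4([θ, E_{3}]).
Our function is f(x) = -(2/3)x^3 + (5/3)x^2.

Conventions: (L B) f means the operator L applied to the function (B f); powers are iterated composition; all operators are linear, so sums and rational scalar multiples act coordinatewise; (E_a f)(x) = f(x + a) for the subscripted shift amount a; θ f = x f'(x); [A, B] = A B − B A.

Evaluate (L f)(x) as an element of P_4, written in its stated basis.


E_{3} f = -(2/3)x^3 - (13/3)x^2 - 8x - 3
θ E_{3} f = -2x^3 - (26/3)x^2 - 8x
θ f = -2x^3 + (10/3)x^2
E_{3} θ f = -2x^3 - (44/3)x^2 - 34x - 24
[θ, E_{3}] f = 6x^2 + 26x + 24
(-4([θ, E_{3}])) f = -24x^2 - 104x - 96

the image equals g(x) = -24x^2 - 104x - 96


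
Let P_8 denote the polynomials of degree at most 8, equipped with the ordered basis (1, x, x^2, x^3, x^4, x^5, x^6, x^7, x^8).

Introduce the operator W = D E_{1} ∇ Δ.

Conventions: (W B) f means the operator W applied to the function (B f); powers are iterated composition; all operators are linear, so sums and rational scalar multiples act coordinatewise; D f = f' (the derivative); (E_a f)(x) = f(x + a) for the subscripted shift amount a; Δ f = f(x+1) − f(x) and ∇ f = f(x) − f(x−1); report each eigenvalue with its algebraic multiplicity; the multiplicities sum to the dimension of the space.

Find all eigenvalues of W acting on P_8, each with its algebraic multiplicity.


image of 1: 0
image of x: 0
image of x^2: 0
image of x^3: 6
image of x^4: 24x + 24
image of x^5: 60x^2 + 120x + 70
image of x^6: 120x^3 + 360x^2 + 420x + 180
image of x^7: 210x^4 + 840x^3 + 1470x^2 + 1260x + 434
image of x^8: 336x^5 + 1680x^4 + 3920x^3 + 5040x^2 + 3472x + 1008
the matrix is upper triangular; its diagonal is (0, 0, 0, 0, 0, 0, 0, 0, 0)
for a triangular matrix the eigenvalues are the diagonal entries, with algebraic multiplicity their repetition count

λ = 0 (multiplicity 9)


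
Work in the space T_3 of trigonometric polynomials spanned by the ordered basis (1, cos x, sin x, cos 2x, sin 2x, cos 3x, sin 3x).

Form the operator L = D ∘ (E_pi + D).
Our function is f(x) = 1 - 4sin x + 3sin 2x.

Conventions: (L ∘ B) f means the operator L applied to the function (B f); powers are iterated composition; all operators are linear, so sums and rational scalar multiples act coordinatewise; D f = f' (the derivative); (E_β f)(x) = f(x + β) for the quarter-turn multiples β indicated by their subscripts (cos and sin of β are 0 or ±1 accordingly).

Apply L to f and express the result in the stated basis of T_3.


g(x) = 4cos x + 4sin x + 6cos 2x - 12sin 2x

E_pi f = 1 + 4sin x + 3sin 2x
D f = -4cos x + 6cos 2x
(E_pi + D) f = 1 - 4cos x + 4sin x + 6cos 2x + 3sin 2x
D (E_pi + D) f = 4cos x + 4sin x + 6cos 2x - 12sin 2x


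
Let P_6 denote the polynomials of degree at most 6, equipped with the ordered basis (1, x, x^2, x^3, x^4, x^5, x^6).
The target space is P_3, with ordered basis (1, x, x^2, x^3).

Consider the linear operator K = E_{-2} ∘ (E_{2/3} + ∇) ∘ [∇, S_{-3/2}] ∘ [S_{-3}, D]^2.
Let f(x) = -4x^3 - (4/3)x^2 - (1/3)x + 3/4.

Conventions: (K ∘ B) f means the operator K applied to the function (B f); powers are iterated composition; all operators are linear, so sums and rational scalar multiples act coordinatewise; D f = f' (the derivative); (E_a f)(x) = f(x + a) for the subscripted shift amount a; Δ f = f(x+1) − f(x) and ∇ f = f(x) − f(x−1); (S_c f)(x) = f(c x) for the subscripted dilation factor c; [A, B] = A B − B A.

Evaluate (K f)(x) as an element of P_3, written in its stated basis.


D f = -12x^2 - (8/3)x - 1/3
S_{-3} D f = -108x^2 + 8x - 1/3
S_{-3} f = 108x^3 - 12x^2 + x + 3/4
D S_{-3} f = 324x^2 - 24x + 1
[S_{-3}, D] f = -432x^2 + 32x - 4/3
D [S_{-3}, D] f = -864x + 32
S_{-3} D [S_{-3}, D] f = 2592x + 32
S_{-3} [S_{-3}, D] f = -3888x^2 - 96x - 4/3
D S_{-3} [S_{-3}, D] f = -7776x - 96
[S_{-3}, D] [S_{-3}, D] f = 10368x + 128
S_{-3/2} [S_{-3}, D]^2 f = -15552x + 128
∇ S_{-3/2} [S_{-3}, D]^2 f = -15552
∇ [S_{-3}, D]^2 f = 10368
S_{-3/2} ∇ [S_{-3}, D]^2 f = 10368
[∇, S_{-3/2}] [S_{-3}, D]^2 f = -25920
E_{2/3} [∇, S_{-3/2}] [S_{-3}, D]^2 f = -25920
∇ [∇, S_{-3/2}] [S_{-3}, D]^2 f = 0
(E_{2/3} + ∇) [∇, S_{-3/2}] [S_{-3}, D]^2 f = -25920
E_{-2} (E_{2/3} + ∇) [∇, S_{-3/2}] [S_{-3}, D]^2 f = -25920

the image equals g(x) = -25920


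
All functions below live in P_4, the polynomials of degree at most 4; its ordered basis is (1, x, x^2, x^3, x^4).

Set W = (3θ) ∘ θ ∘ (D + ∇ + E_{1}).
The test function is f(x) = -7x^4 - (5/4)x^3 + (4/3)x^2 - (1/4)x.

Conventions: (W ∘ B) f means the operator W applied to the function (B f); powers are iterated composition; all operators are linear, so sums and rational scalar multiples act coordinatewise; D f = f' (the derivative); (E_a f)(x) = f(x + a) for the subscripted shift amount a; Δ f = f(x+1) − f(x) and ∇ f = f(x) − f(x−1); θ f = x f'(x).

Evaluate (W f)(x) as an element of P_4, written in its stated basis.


D f = -28x^3 - (15/4)x^2 + (8/3)x - 1/4
∇ f = -28x^3 + (153/4)x^2 - (259/12)x + 25/6
E_{1} f = -7x^4 - (117/4)x^3 - (533/12)x^2 - (88/3)x - 43/6
(D + ∇ + E_{1}) f = -7x^4 - (341/4)x^3 - (119/12)x^2 - (193/4)x - 13/4
θ (D + ∇ + E_{1}) f = -28x^4 - (1023/4)x^3 - (119/6)x^2 - (193/4)x
θ (θ ∘ (D + ∇ + E_{1})) f = -112x^4 - (3069/4)x^3 - (119/3)x^2 - (193/4)x
(3θ) (θ ∘ (D + ∇ + E_{1})) f = -336x^4 - (9207/4)x^3 - 119x^2 - (579/4)x

the image equals g(x) = -336x^4 - (9207/4)x^3 - 119x^2 - (579/4)x


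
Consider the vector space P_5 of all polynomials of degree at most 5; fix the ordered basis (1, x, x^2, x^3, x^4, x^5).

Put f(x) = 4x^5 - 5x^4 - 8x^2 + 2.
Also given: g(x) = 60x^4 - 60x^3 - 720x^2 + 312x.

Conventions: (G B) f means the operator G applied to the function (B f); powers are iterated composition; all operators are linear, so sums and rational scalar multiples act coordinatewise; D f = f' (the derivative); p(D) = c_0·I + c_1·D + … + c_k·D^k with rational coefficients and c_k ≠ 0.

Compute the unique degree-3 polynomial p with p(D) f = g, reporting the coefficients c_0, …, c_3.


D^0 f = 4x^5 - 5x^4 - 8x^2 + 2
D^1 f = 20x^4 - 20x^3 - 16x
D^2 f = 80x^3 - 60x^2 - 16
D^3 f = 240x^2 - 120x
matching coefficients of g against c_0 f + c_1 Df + … from the top degree down determines the c_i
solution: c_0 = 0, c_1 = 3, c_2 = 0, c_3 = -3

p(D) = 3·D − 3·D^3, i.e. c_0 = 0, c_1 = 3, c_2 = 0, c_3 = -3


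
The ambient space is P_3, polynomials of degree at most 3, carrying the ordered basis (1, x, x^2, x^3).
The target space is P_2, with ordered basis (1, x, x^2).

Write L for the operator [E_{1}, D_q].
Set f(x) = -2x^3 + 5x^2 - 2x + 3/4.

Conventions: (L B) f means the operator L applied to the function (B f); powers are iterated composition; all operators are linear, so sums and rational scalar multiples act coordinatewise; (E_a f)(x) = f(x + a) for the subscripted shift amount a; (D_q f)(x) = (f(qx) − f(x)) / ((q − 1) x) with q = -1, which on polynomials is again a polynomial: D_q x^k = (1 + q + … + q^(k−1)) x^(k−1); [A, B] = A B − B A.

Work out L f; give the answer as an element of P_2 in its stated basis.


D_q f = -2x^2 - 2
E_{1} D_q f = -2x^2 - 4x - 4
E_{1} f = -2x^3 - x^2 + 2x + 7/4
D_q E_{1} f = -2x^2 + 2
[E_{1}, D_q] f = -4x - 6

g(x) = -4x - 6


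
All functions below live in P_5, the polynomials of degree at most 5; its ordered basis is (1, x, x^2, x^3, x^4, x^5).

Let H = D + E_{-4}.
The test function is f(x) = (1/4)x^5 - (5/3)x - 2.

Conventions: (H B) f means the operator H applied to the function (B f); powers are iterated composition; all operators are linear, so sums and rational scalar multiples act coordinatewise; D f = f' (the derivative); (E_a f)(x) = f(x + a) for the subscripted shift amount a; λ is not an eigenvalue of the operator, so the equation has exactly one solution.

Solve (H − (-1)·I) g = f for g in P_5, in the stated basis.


write g with unknown coordinates in the stated basis and equate coefficients in (H − (-1)·I) g = f
solving from the highest basis element down gives g = (1/8)x^5 + (15/16)x^4 - (35/8)x^3 - (395/16)x^2 + (3365/48)x + 3381/32
check: H g = (1/8)x^5 - (15/16)x^4 + (35/8)x^3 + (395/16)x^2 - (3445/48)x - 3445/32
so H g − (-1)·g = (1/4)x^5 - (5/3)x - 2 = f ✓

the image equals g(x) = (1/8)x^5 + (15/16)x^4 - (35/8)x^3 - (395/16)x^2 + (3365/48)x + 3381/32


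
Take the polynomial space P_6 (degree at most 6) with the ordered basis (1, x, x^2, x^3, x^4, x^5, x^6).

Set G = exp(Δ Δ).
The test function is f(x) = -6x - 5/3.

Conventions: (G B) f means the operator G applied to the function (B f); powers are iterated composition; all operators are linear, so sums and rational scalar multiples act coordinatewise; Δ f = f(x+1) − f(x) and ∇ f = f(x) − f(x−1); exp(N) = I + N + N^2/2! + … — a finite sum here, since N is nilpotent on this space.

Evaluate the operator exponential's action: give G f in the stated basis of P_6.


the series for exp(Δ Δ) f terminates at order 0
exp(Δ Δ) f = -6x - 5/3

the result is g(x) = -6x - 5/3


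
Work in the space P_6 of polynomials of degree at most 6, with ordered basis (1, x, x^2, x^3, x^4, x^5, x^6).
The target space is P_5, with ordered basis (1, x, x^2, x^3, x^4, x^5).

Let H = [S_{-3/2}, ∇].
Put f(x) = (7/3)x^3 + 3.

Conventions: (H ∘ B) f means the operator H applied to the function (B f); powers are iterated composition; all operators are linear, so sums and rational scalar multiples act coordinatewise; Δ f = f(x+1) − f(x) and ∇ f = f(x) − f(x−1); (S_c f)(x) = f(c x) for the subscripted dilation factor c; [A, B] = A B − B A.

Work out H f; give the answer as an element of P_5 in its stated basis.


∇ f = 7x^2 - 7x + 7/3
S_{-3/2} ∇ f = (63/4)x^2 + (21/2)x + 7/3
S_{-3/2} f = -(63/8)x^3 + 3
∇ S_{-3/2} f = -(189/8)x^2 + (189/8)x - 63/8
[S_{-3/2}, ∇] f = (315/8)x^2 - (105/8)x + 245/24

the image equals g(x) = (315/8)x^2 - (105/8)x + 245/24


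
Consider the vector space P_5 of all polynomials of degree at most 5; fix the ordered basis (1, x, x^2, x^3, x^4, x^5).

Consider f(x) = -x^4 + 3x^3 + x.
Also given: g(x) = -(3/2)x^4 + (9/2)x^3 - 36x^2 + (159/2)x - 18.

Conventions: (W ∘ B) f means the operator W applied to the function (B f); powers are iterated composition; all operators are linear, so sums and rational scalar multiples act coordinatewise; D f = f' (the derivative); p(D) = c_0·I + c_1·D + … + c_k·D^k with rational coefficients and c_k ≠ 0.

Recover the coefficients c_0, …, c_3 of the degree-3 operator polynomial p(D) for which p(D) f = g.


D^0 f = -x^4 + 3x^3 + x
D^1 f = -4x^3 + 9x^2 + 1
D^2 f = -12x^2 + 18x
D^3 f = -24x + 18
matching coefficients of g against c_0 f + c_1 Df + … from the top degree down determines the c_i
solution: c_0 = 3/2, c_1 = 0, c_2 = 3, c_3 = -1

p(D) = (3/2)·I + 3·D^2 − D^3, i.e. c_0 = 3/2, c_1 = 0, c_2 = 3, c_3 = -1


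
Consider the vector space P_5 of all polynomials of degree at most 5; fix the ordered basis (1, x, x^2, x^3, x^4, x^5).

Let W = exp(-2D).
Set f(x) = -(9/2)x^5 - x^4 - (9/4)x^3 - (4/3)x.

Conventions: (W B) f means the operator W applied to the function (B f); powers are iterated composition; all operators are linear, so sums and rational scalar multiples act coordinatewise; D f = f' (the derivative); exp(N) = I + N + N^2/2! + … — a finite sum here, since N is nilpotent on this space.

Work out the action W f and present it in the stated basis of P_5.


order-1 term: 45x^4 + 8x^3 + (27/2)x^2 + 8/3
order-2 term: -180x^3 - 24x^2 - 27x
order-3 term: 360x^2 + 32x + 18
order-4 term: -360x - 16
order-5 term: 144
the series for exp(-2D) f terminates at order 5
exp(-2D) f = -(9/2)x^5 + 44x^4 - (697/4)x^3 + (699/2)x^2 - (1069/3)x + 446/3

the result is g(x) = -(9/2)x^5 + 44x^4 - (697/4)x^3 + (699/2)x^2 - (1069/3)x + 446/3


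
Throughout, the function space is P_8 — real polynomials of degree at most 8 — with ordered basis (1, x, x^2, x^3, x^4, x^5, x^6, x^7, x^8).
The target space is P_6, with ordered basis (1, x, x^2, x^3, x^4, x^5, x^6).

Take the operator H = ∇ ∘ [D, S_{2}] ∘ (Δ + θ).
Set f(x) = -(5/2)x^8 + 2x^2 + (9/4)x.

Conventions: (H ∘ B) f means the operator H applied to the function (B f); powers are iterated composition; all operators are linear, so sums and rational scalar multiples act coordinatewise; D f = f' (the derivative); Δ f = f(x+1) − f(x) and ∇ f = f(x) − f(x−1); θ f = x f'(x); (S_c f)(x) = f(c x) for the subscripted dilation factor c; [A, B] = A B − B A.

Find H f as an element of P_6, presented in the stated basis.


Δ f = -20x^7 - 70x^6 - 140x^5 - 175x^4 - 140x^3 - 70x^2 - 16x + 7/4
θ f = -20x^8 + 4x^2 + (9/4)x
(Δ + θ) f = -20x^8 - 20x^7 - 70x^6 - 140x^5 - 175x^4 - 140x^3 - 66x^2 - (55/4)x + 7/4
S_{2} (Δ + θ) f = -5120x^8 - 2560x^7 - 4480x^6 - 4480x^5 - 2800x^4 - 1120x^3 - 264x^2 - (55/2)x + 7/4
D S_{2} (Δ + θ) f = -40960x^7 - 17920x^6 - 26880x^5 - 22400x^4 - 11200x^3 - 3360x^2 - 528x - 55/2
D (Δ + θ) f = -160x^7 - 140x^6 - 420x^5 - 700x^4 - 700x^3 - 420x^2 - 132x - 55/4
S_{2} D (Δ + θ) f = -20480x^7 - 8960x^6 - 13440x^5 - 11200x^4 - 5600x^3 - 1680x^2 - 264x - 55/4
[D, S_{2}] (Δ + θ) f = -20480x^7 - 8960x^6 - 13440x^5 - 11200x^4 - 5600x^3 - 1680x^2 - 264x - 55/4
∇ [D, S_{2}] (Δ + θ) f = -143360x^6 + 376320x^5 - 649600x^4 + 627200x^3 - 379680x^2 + 125440x - 17944

g(x) = -143360x^6 + 376320x^5 - 649600x^4 + 627200x^3 - 379680x^2 + 125440x - 17944


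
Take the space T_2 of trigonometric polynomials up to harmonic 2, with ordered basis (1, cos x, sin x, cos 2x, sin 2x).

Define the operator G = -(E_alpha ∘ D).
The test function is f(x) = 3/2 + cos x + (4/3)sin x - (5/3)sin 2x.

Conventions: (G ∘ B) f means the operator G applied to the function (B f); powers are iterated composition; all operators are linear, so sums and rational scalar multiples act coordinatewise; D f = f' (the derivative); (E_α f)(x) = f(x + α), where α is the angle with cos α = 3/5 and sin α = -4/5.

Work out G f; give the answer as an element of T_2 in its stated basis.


D f = (4/3)cos x - sin x - (10/3)cos 2x
E_alpha D f = (8/5)cos x + (7/15)sin x + (14/15)cos 2x - (16/5)sin 2x
(-(E_alpha ∘ D)) f = -(8/5)cos x - (7/15)sin x - (14/15)cos 2x + (16/5)sin 2x

the image equals g(x) = -(8/5)cos x - (7/15)sin x - (14/15)cos 2x + (16/5)sin 2x


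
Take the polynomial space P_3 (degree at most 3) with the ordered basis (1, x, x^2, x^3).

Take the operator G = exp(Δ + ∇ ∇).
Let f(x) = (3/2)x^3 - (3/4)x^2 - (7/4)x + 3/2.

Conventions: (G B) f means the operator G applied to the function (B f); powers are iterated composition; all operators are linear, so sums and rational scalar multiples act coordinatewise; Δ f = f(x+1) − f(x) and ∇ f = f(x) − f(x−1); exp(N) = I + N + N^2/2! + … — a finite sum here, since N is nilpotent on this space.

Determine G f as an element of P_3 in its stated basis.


g(x) = (3/2)x^3 + (15/4)x^2 + (59/4)x + 17/4

order-1 term: (9/2)x^2 + 12x - 23/2
order-2 term: (9/2)x + 51/4
order-3 term: 3/2
the series for exp(Δ + ∇ ∇) f terminates at order 3
exp(Δ + ∇ ∇) f = (3/2)x^3 + (15/4)x^2 + (59/4)x + 17/4


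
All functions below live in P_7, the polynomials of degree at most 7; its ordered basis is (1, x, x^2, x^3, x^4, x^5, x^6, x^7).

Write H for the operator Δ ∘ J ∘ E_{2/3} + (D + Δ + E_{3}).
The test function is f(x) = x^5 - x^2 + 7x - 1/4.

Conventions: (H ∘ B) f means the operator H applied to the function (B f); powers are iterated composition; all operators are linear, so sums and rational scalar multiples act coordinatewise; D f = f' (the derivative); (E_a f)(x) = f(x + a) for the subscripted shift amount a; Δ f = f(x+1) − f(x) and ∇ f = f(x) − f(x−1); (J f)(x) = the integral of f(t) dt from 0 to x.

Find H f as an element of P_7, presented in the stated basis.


the image equals g(x) = 2x^5 + (185/6)x^4 + (1030/9)x^3 + (16027/54)x^2 + (34376/81)x + 135487/486

E_{2/3} f = x^5 + (10/3)x^4 + (40/9)x^3 + (53/27)x^2 + (539/81)x + 3989/972
J E_{2/3} f = (1/6)x^6 + (2/3)x^5 + (10/9)x^4 + (53/81)x^3 + (539/162)x^2 + (3989/972)x
Δ J E_{2/3} f = x^5 + (35/6)x^4 + (130/9)x^3 + (961/54)x^2 + (1409/81)x + 9749/972
D f = 5x^4 - 2x + 7
Δ f = 5x^4 + 10x^3 + 10x^2 + 3x + 7
E_{3} f = x^5 + 15x^4 + 90x^3 + 269x^2 + 406x + 1019/4
(D + Δ + E_{3}) f = x^5 + 25x^4 + 100x^3 + 279x^2 + 407x + 1075/4
(Δ ∘ J ∘ E_{2/3} + (D + Δ + E_{3})) f = 2x^5 + (185/6)x^4 + (1030/9)x^3 + (16027/54)x^2 + (34376/81)x + 135487/486


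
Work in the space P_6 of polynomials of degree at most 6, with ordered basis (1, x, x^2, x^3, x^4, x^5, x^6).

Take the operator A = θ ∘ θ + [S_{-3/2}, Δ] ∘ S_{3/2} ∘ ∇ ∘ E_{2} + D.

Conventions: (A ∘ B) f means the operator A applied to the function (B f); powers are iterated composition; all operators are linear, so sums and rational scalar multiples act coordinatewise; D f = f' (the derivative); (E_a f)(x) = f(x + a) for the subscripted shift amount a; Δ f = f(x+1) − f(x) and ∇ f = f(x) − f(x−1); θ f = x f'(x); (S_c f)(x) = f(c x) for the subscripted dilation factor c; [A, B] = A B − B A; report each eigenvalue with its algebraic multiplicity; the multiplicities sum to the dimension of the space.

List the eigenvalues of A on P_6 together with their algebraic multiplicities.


λ = 0 (multiplicity 1), λ = 1 (multiplicity 1), λ = 4 (multiplicity 1), λ = 9 (multiplicity 1), λ = 16 (multiplicity 1), λ = 25 (multiplicity 1), λ = 36 (multiplicity 1)

image of 1: 0
image of x: x + 1
image of x^2: 4x^2 + 2x + 15/2
image of x^3: 9x^3 + 3x^2 - (405/8)x + 405/16
image of x^4: 16x^4 + 4x^3 + (3645/16)x^2 - (3645/16)x + 1815/16
image of x^5: 25x^5 + 5x^4 - (54675/64)x^3 + (164025/128)x^2 - (81675/64)x + 108675/256
image of x^6: 36x^6 + 6x^5 + (1476225/512)x^4 - (1476225/256)x^3 + (2205225/256)x^2 - (2934225/512)x + 818145/512
the matrix is upper triangular; its diagonal is (0, 1, 4, 9, 16, 25, 36)
for a triangular matrix the eigenvalues are the diagonal entries, with algebraic multiplicity their repetition count


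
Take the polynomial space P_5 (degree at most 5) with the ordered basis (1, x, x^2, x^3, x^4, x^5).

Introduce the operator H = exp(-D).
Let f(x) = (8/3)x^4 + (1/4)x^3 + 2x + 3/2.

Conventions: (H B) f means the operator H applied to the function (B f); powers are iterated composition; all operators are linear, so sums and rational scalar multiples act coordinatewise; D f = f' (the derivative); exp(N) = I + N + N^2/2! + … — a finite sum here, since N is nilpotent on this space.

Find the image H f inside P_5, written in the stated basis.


order-1 term: -(32/3)x^3 - (3/4)x^2 - 2
order-2 term: 16x^2 + (3/4)x
order-3 term: -(32/3)x - 1/4
order-4 term: 8/3
the series for exp(-D) f terminates at order 4
exp(-D) f = (8/3)x^4 - (125/12)x^3 + (61/4)x^2 - (95/12)x + 23/12

the result is g(x) = (8/3)x^4 - (125/12)x^3 + (61/4)x^2 - (95/12)x + 23/12


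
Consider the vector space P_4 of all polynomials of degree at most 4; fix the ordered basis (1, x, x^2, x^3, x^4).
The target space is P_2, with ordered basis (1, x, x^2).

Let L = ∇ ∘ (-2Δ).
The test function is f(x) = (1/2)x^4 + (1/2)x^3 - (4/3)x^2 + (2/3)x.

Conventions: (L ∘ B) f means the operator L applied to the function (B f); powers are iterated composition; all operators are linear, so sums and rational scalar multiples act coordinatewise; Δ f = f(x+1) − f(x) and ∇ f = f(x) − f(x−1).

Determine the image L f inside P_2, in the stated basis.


Δ f = 2x^3 + (9/2)x^2 + (5/6)x + 1/3
(-2Δ) f = -4x^3 - 9x^2 - (5/3)x - 2/3
∇ (-2Δ) f = -12x^2 - 6x + 10/3

the image equals g(x) = -12x^2 - 6x + 10/3


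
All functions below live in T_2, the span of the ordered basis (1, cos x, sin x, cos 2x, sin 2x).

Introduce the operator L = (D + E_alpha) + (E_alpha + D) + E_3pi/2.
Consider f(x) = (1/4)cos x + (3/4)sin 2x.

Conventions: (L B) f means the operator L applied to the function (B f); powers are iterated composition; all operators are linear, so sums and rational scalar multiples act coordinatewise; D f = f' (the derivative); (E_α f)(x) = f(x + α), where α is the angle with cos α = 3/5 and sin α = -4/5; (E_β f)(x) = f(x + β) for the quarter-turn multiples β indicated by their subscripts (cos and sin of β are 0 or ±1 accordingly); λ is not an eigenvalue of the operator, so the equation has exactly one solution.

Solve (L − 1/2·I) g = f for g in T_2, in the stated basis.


g(x) = (7/34)cos x - (3/17)sin x - (156/857)cos 2x - (309/1714)sin 2x

write g with unknown coordinates in the stated basis and equate coefficients in (L − 1/2·I) g = f
solving from the highest basis element down gives g = (7/34)cos x - (3/17)sin x - (156/857)cos 2x - (309/1714)sin 2x
check: L g = (6/17)cos x - (3/34)sin x - (78/857)cos 2x + (1131/1714)sin 2x
so L g − 1/2·g = (1/4)cos x + (3/4)sin 2x = f ✓


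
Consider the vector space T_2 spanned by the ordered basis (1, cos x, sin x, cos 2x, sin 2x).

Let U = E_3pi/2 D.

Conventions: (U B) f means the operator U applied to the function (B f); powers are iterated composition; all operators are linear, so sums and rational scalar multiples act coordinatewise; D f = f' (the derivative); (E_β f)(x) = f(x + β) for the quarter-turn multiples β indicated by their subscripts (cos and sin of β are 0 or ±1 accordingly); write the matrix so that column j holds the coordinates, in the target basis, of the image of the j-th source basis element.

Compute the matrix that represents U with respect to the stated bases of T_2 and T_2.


the matrix is [[0, 0, 0, 0, 0]; [0, 1, 0, 0, 0]; [0, 0, 1, 0, 0]; [0, 0, 0, 0, -2]; [0, 0, 0, 2, 0]] (rows listed top to bottom)

image of 1: 0
image of cos x: cos x
image of sin x: sin x
image of cos 2x: 2sin 2x
image of sin 2x: -2cos 2x
each image's coordinates form column j of the matrix


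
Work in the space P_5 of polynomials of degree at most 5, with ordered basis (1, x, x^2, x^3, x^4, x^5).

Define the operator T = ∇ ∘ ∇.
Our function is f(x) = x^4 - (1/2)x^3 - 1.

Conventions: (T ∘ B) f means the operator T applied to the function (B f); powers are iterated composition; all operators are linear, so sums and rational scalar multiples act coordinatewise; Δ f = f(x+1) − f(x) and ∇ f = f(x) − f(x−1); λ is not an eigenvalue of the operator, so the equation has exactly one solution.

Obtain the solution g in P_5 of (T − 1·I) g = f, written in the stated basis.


g(x) = -x^4 + (1/2)x^3 - 12x^2 + 27x - 40

write g with unknown coordinates in the stated basis and equate coefficients in (T − 1·I) g = f
solving from the highest basis element down gives g = -x^4 + (1/2)x^3 - 12x^2 + 27x - 40
check: T g = -12x^2 + 27x - 41
so T g − 1·g = x^4 - (1/2)x^3 - 1 = f ✓


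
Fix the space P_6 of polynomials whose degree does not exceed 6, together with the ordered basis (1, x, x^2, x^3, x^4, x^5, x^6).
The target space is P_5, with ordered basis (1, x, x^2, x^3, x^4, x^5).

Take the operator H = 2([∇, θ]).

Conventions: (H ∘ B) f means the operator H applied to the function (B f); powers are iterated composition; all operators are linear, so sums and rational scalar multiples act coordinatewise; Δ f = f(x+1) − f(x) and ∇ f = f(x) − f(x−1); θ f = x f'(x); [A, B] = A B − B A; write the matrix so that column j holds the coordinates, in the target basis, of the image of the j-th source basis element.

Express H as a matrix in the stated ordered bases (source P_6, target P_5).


the matrix is [[0, 2, -4, 6, -8, 10, -12]; [0, 0, 4, -12, 24, -40, 60]; [0, 0, 0, 6, -24, 60, -120]; [0, 0, 0, 0, 8, -40, 120]; [0, 0, 0, 0, 0, 10, -60]; [0, 0, 0, 0, 0, 0, 12]] (rows listed top to bottom)

image of 1: 0
image of x: 2
image of x^2: 4x - 4
image of x^3: 6x^2 - 12x + 6
image of x^4: 8x^3 - 24x^2 + 24x - 8
image of x^5: 10x^4 - 40x^3 + 60x^2 - 40x + 10
image of x^6: 12x^5 - 60x^4 + 120x^3 - 120x^2 + 60x - 12
each image's coordinates form column j of the matrix


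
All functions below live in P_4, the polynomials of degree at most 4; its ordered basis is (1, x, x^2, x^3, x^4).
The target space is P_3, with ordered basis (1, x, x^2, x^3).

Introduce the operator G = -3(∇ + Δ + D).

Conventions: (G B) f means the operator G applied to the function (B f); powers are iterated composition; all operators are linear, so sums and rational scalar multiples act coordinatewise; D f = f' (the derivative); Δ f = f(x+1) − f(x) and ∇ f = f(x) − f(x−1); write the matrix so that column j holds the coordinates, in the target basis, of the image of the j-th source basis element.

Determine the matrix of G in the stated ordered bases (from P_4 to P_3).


image of 1: 0
image of x: -9
image of x^2: -18x
image of x^3: -27x^2 - 6
image of x^4: -36x^3 - 24x
each image's coordinates form column j of the matrix

the matrix is [[0, -9, 0, -6, 0]; [0, 0, -18, 0, -24]; [0, 0, 0, -27, 0]; [0, 0, 0, 0, -36]] (rows listed top to bottom)
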